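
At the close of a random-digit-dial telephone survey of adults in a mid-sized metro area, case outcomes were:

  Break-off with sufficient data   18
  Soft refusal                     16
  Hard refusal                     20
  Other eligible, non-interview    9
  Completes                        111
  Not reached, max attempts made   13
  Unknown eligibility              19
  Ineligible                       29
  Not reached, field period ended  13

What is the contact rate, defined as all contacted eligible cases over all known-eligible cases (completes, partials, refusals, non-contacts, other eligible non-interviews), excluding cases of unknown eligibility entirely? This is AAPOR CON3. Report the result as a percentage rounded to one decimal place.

87.0%

Refusals = 20 + 16 = 36
Never reached = 13 + 13 = 26
Top = 111 + 18 + 36 + 9 = 174
Denominator = 111 + 18 + 36 + 26 + 9 = 200
CON3 = 174 / 200 = 0.8700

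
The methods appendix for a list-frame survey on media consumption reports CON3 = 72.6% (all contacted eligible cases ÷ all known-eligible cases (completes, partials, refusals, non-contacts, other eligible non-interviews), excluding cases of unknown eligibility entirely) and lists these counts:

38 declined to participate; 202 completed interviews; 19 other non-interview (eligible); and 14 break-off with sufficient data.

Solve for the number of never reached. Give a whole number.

103

Numerator: 202 + 14 + 38 + 19 = 273
CON3 = 273 / D = 0.726
D = 273 / 0.726 = 376.0
Remaining denominator categories sum to 273
never reached = 376.0 − 273 ≈ 103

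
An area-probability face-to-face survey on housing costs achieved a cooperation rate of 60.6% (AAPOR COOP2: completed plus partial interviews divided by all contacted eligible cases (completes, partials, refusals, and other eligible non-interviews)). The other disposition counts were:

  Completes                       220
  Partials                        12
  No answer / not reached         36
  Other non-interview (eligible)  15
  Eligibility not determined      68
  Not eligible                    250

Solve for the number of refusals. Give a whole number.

Numerator → 220 + 12 = 232
COOP2 = 232 / D = 0.606
D = 232 / 0.606 = 382.8
Remaining denominator categories sum to 247
refusals = 382.8 − 247 ≈ 136

136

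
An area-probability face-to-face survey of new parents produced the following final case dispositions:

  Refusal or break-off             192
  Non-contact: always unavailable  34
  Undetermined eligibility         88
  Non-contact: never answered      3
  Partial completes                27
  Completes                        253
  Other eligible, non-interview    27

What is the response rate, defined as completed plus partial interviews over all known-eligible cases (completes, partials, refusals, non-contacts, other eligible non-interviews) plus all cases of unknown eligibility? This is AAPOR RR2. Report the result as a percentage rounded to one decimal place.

Non-contacts = 3 + 34 = 37
Top = 253 + 27 = 280
Denom = 253 + 27 + 192 + 37 + 27 + 88 = 624
RR2 = 280 / 624 = 0.4487

44.9%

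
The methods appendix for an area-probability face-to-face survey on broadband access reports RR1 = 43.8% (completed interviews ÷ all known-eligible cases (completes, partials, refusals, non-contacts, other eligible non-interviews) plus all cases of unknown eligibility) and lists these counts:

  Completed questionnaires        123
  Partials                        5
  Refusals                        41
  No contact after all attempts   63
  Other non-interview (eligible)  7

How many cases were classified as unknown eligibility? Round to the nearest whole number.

42

RR1 = 123 / D = 0.438
D = 123 / 0.438 = 280.8
Other denominator terms total 239
unknown eligibility = 280.8 − 239 ≈ 42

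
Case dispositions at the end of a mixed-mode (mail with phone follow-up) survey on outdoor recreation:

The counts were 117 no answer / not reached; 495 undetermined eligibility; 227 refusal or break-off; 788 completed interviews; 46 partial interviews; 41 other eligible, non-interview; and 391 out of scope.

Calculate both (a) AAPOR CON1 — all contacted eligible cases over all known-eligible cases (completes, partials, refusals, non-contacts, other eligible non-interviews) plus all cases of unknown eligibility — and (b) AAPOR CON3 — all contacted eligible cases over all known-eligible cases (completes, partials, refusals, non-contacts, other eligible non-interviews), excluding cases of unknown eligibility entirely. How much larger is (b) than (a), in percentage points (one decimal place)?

Top: 788 + 46 + 227 + 41 = 1102
Denom: 788 + 46 + 227 + 117 + 41 + 495 = 1714
CON1 = 1102 / 1714 = 0.6429
Denom: 788 + 46 + 227 + 117 + 41 = 1219
CON3 = 1102 / 1219 = 0.9040
Difference = 90.40 − 64.29 = 26.11 percentage points

26.1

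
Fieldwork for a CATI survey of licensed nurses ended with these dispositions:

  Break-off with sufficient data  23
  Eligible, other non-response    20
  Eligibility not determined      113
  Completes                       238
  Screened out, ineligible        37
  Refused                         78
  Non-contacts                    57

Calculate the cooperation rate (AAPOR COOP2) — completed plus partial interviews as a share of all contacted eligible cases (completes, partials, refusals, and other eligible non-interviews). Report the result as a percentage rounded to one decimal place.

Top = 238 + 23 = 261
Denominator = 238 + 23 + 78 + 20 = 359
COOP2 = 261 / 359 = 0.7270

72.7%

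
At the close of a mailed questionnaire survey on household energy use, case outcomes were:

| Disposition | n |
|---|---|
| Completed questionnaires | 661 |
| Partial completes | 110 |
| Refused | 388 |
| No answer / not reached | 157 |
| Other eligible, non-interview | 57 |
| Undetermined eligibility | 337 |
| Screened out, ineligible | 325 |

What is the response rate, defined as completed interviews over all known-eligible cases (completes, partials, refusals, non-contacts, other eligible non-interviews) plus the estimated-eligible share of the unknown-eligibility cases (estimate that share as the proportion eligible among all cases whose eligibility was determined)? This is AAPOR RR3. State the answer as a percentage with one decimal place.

40.2%

Num = 661
Known eligible = 661 + 110 + 388 + 157 + 57 = 1373
e = 1373 / (1373 + 325) = 1373 / 1698 = 0.8086
Estimated eligible among unknowns = 0.8086 × 337 = 272.50
Base = 1373 + 272.50 = 1645.50
RR3 = 661 / 1645.50 = 0.4017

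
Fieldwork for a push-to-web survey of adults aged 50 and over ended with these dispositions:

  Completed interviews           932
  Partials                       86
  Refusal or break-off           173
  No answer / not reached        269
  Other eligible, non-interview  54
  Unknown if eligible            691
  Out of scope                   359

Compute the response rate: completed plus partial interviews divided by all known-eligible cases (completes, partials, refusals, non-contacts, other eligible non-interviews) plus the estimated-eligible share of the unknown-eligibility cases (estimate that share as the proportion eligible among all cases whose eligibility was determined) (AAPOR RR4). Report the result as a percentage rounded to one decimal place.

49.1%

Top: 932 + 86 = 1018
Known eligible: 932 + 86 + 173 + 269 + 54 = 1514
e = 1514 / (1514 + 359) = 1514 / 1873 = 0.8083
Estimated eligible among unknowns: 0.8083 × 691 = 558.54
Denominator: 1514 + 558.54 = 2072.54
RR4 = 1018 / 2072.54 = 0.4912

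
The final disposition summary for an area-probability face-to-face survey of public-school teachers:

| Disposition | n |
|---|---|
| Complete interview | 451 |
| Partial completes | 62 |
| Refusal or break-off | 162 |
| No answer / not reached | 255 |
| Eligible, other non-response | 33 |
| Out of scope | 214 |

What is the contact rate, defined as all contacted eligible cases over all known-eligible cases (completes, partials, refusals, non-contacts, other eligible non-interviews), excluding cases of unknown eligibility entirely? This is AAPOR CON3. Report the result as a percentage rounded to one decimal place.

73.5%

Top = 451 + 62 + 162 + 33 = 708
Denom = 451 + 62 + 162 + 255 + 33 = 963
CON3 = 708 / 963 = 0.7352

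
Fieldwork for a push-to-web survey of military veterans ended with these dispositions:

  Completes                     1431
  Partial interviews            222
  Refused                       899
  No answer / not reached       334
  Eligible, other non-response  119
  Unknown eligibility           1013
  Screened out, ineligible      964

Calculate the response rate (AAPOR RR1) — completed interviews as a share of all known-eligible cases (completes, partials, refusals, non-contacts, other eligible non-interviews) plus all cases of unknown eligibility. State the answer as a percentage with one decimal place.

35.6%

Num = 1431
Denominator = 1431 + 222 + 899 + 334 + 119 + 1013 = 4018
RR1 = 1431 / 4018 = 0.3561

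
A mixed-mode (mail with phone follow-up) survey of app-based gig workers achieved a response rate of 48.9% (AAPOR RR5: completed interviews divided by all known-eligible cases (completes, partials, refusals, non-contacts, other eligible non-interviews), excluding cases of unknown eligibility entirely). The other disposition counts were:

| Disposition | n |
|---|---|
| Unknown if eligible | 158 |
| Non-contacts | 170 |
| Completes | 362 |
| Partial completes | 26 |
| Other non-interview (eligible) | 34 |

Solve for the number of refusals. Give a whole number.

RR5 = 362 / D = 0.489
D = 362 / 0.489 = 740.3
Remaining denominator categories sum to 592
refusals = 740.3 − 592 ≈ 148

148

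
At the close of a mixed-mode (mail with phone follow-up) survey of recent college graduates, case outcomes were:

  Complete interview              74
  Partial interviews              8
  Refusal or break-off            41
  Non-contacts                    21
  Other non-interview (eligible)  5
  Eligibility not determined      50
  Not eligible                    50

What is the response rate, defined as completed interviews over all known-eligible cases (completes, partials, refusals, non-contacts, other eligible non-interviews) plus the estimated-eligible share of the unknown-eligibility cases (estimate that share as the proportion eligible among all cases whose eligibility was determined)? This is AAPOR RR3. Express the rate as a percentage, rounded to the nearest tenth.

39.7%

Top → 74
Known eligible → 74 + 8 + 41 + 21 + 5 = 149
e = 149 / (149 + 50) = 149 / 199 = 0.7487
Estimated eligible among unknowns → 0.7487 × 50 = 37.44
Base → 149 + 37.44 = 186.44
RR3 = 74 / 186.44 = 0.3969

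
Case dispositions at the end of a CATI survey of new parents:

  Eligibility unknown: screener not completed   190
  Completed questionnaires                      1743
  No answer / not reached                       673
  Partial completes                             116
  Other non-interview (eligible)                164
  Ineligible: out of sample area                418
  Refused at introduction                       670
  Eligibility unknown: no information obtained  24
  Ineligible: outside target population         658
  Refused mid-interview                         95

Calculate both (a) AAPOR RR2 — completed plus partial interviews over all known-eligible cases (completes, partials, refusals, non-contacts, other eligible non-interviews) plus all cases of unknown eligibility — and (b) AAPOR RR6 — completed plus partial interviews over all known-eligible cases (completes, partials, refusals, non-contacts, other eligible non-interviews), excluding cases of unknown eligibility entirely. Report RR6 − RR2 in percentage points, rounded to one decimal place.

3.1

Refused = 670 + 95 = 765
Undetermined eligibility = 190 + 24 = 214
Ineligible = 658 + 418 = 1076
Numerator → 1743 + 116 = 1859
Base → 1743 + 116 + 765 + 673 + 164 + 214 = 3675
RR2 = 1859 / 3675 = 0.5059
Base → 1743 + 116 + 765 + 673 + 164 = 3461
RR6 = 1859 / 3461 = 0.5371
Difference = 53.71 − 50.59 = 3.12 percentage points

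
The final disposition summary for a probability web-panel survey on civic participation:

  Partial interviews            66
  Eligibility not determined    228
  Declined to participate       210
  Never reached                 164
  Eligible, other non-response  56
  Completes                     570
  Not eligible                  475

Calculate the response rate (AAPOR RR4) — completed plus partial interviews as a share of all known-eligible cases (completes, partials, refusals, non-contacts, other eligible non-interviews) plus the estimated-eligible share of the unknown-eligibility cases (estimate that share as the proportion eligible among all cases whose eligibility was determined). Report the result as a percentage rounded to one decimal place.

Num → 570 + 66 = 636
Known eligible → 570 + 66 + 210 + 164 + 56 = 1066
e = 1066 / (1066 + 475) = 1066 / 1541 = 0.6918
Eligible share of unknowns → 0.6918 × 228 = 157.73
Base → 1066 + 157.73 = 1223.73
RR4 = 636 / 1223.73 = 0.5197

52.0%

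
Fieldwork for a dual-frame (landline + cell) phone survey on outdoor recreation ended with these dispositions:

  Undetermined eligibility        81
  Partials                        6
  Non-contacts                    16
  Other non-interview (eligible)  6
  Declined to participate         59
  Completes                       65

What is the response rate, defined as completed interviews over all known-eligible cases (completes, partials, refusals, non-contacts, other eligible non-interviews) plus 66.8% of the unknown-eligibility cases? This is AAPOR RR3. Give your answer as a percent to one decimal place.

31.5%

Num = 65
Eligible (known) = 65 + 6 + 59 + 16 + 6 = 152
Eligible share of unknowns = 0.6680 × 81 = 54.11
Base = 152 + 54.11 = 206.11
RR3 = 65 / 206.11 = 0.3154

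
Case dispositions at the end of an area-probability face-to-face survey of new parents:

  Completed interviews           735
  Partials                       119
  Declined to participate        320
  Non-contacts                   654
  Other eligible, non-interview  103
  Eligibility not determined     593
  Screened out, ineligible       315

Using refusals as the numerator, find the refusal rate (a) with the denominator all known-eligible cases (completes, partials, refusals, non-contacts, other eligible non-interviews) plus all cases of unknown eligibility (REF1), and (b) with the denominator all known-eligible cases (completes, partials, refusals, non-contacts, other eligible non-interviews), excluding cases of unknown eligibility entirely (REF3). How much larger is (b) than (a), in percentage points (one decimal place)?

Top: 320
Denominator: 735 + 119 + 320 + 654 + 103 + 593 = 2524
REF1 = 320 / 2524 = 0.1268
Denominator: 735 + 119 + 320 + 654 + 103 = 1931
REF3 = 320 / 1931 = 0.1657
Difference = 16.57 − 12.68 = 3.89 percentage points

3.9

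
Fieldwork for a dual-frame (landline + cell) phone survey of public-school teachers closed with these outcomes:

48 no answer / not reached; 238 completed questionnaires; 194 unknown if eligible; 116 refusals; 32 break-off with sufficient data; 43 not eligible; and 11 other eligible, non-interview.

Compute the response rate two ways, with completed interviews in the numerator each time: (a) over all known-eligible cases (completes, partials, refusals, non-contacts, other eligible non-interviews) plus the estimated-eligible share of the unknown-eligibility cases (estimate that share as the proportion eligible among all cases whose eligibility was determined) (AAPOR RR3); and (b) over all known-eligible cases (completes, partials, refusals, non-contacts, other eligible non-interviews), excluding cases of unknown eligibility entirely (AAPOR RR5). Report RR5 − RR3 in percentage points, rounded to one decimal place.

Top: 238
Known eligible: 238 + 32 + 116 + 48 + 11 = 445
e = 445 / (445 + 43) = 445 / 488 = 0.9119
Estimated eligible among unknowns: 0.9119 × 194 = 176.91
Denominator: 445 + 176.91 = 621.91
RR3 = 238 / 621.91 = 0.3827
Denominator: 238 + 32 + 116 + 48 + 11 = 445
RR5 = 238 / 445 = 0.5348
Difference = 53.48 − 38.27 = 15.21 percentage points

15.2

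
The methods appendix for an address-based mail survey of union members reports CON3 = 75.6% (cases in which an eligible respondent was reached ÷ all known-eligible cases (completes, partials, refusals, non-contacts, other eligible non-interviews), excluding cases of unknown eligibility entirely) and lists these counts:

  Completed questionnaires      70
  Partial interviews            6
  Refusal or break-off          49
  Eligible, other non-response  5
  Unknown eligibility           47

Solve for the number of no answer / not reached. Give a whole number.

Numerator → 70 + 6 + 49 + 5 = 130
CON3 = 130 / D = 0.756
D = 130 / 0.756 = 172.0
Remaining denominator categories sum to 130
no answer / not reached = 172.0 − 130 ≈ 42

42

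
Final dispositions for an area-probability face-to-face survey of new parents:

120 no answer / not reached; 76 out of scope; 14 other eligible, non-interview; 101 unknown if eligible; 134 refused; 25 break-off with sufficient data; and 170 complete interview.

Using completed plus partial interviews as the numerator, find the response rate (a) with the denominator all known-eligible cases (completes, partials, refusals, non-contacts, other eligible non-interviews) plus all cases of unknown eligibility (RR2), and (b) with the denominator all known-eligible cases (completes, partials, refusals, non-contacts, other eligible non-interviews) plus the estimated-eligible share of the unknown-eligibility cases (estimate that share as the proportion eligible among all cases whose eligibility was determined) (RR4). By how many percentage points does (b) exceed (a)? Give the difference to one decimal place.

0.9

Top: 170 + 25 = 195
Denom: 170 + 25 + 134 + 120 + 14 + 101 = 564
RR2 = 195 / 564 = 0.3457
Determined eligible: 170 + 25 + 134 + 120 + 14 = 463
e = 463 / (463 + 76) = 463 / 539 = 0.8590
e × U: 0.8590 × 101 = 86.76
Denom: 463 + 86.76 = 549.76
RR4 = 195 / 549.76 = 0.3547
Difference = 35.47 − 34.57 = 0.90 percentage points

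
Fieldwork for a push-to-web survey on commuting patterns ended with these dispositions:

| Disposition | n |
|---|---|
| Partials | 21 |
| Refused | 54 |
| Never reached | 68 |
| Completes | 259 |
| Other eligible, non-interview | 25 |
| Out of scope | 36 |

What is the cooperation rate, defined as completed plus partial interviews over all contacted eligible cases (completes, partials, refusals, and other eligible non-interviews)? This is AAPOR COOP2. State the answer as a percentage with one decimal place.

78.0%

Numerator = 259 + 21 = 280
Denominator = 259 + 21 + 54 + 25 = 359
COOP2 = 280 / 359 = 0.7799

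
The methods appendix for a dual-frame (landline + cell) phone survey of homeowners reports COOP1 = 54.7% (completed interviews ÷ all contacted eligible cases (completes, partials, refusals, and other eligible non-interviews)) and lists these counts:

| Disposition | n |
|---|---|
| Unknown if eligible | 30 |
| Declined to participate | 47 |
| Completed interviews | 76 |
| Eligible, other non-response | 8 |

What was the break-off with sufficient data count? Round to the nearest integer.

COOP1 = 76 / D = 0.547
D = 76 / 0.547 = 138.9
Rest of base = 131
break-off with sufficient data = 138.9 − 131 ≈ 8

8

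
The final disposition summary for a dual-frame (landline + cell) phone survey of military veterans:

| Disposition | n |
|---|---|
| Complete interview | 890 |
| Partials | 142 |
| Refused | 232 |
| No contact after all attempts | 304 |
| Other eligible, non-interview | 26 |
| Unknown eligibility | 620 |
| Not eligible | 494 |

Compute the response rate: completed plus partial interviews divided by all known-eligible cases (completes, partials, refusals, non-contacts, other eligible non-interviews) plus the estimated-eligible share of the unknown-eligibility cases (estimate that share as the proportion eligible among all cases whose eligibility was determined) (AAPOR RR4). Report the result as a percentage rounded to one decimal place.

49.9%

Num → 890 + 142 = 1032
Known eligible → 890 + 142 + 232 + 304 + 26 = 1594
e = 1594 / (1594 + 494) = 1594 / 2088 = 0.7634
Estimated eligible among unknowns → 0.7634 × 620 = 473.31
Denominator → 1594 + 473.31 = 2067.31
RR4 = 1032 / 2067.31 = 0.4992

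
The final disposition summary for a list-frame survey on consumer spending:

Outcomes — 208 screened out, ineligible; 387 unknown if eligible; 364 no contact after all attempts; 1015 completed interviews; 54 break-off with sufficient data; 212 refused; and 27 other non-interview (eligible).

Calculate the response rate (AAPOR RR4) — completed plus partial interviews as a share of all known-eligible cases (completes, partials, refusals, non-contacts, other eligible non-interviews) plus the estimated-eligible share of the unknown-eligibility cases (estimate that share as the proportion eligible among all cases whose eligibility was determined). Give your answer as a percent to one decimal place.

53.0%

Numerator = 1015 + 54 = 1069
Eligible (known) = 1015 + 54 + 212 + 364 + 27 = 1672
e = 1672 / (1672 + 208) = 1672 / 1880 = 0.8894
Eligible share of unknowns = 0.8894 × 387 = 344.20
Denominator = 1672 + 344.20 = 2016.20
RR4 = 1069 / 2016.20 = 0.5302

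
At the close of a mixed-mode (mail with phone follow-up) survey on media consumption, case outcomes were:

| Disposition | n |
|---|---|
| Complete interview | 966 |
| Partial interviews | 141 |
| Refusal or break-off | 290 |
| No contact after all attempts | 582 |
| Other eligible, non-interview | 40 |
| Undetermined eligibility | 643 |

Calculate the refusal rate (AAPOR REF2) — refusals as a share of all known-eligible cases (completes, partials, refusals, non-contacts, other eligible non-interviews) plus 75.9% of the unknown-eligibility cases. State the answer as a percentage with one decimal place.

Num: 290
Determined eligible: 966 + 141 + 290 + 582 + 40 = 2019
Eligible share of unknowns: 0.7590 × 643 = 488.04
Denominator: 2019 + 488.04 = 2507.04
REF2 = 290 / 2507.04 = 0.1157

11.6%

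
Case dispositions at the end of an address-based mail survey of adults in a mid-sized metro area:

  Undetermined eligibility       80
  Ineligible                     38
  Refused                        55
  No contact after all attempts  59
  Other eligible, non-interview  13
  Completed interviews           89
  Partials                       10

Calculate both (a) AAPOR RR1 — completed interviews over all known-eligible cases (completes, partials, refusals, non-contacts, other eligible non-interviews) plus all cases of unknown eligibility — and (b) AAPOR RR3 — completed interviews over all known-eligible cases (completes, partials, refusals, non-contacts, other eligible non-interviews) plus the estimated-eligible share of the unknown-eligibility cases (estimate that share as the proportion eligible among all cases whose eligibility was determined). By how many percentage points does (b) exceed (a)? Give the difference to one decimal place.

1.1

Num = 89
Denominator = 89 + 10 + 55 + 59 + 13 + 80 = 306
RR1 = 89 / 306 = 0.2908
Eligible (known) = 89 + 10 + 55 + 59 + 13 = 226
e = 226 / (226 + 38) = 226 / 264 = 0.8561
Estimated eligible among unknowns = 0.8561 × 80 = 68.49
Denominator = 226 + 68.49 = 294.49
RR3 = 89 / 294.49 = 0.3022
Difference = 30.22 − 29.08 = 1.14 percentage points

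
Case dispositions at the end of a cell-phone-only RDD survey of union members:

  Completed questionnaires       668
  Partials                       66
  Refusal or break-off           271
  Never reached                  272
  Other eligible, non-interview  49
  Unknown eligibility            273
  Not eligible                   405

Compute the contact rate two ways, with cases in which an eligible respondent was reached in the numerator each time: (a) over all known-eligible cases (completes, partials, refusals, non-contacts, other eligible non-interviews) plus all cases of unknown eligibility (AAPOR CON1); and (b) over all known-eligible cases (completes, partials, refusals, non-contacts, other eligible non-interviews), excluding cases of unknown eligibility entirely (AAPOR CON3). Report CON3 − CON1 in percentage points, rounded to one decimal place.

13.6

Numerator = 668 + 66 + 271 + 49 = 1054
Denominator = 668 + 66 + 271 + 272 + 49 + 273 = 1599
CON1 = 1054 / 1599 = 0.6592
Denominator = 668 + 66 + 271 + 272 + 49 = 1326
CON3 = 1054 / 1326 = 0.7949
Difference = 79.49 − 65.92 = 13.57 percentage points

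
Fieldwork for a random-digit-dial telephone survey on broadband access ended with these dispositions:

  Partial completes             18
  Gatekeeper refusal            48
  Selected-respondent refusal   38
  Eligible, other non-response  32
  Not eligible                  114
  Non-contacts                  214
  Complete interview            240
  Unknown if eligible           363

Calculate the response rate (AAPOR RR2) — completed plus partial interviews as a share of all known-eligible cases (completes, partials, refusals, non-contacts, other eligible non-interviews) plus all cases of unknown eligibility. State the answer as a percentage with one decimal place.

27.1%

Refusal or break-off = 48 + 38 = 86
Numerator: 240 + 18 = 258
Denom: 240 + 18 + 86 + 214 + 32 + 363 = 953
RR2 = 258 / 953 = 0.2707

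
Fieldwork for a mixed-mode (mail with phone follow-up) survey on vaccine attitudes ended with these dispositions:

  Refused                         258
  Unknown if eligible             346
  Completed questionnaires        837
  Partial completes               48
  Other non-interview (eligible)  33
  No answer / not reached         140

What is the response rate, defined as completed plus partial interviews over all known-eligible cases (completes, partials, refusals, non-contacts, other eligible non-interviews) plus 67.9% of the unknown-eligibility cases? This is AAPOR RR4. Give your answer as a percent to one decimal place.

Numerator → 837 + 48 = 885
Eligible (known) → 837 + 48 + 258 + 140 + 33 = 1316
Eligible share of unknowns → 0.6790 × 346 = 234.93
Denominator → 1316 + 234.93 = 1550.93
RR4 = 885 / 1550.93 = 0.5706

57.1%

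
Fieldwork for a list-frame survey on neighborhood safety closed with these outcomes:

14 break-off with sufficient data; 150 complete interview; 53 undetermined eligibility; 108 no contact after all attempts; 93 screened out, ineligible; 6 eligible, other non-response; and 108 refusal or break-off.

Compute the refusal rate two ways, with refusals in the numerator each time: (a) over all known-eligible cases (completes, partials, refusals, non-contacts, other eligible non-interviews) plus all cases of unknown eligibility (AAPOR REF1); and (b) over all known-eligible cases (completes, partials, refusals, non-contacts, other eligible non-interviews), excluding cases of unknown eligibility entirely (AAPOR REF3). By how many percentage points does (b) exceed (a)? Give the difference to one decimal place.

3.4

Num = 108
Denom = 150 + 14 + 108 + 108 + 6 + 53 = 439
REF1 = 108 / 439 = 0.2460
Denom = 150 + 14 + 108 + 108 + 6 = 386
REF3 = 108 / 386 = 0.2798
Difference = 27.98 − 24.60 = 3.38 percentage points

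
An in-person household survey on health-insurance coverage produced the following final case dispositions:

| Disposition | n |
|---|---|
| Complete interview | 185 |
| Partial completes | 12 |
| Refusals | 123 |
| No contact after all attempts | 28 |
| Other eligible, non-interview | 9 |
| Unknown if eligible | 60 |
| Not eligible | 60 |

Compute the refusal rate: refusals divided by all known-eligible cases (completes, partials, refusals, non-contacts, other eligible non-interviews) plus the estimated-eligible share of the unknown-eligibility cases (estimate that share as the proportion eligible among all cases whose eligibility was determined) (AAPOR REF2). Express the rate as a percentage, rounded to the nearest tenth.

30.1%

Numerator: 123
Determined eligible: 185 + 12 + 123 + 28 + 9 = 357
e = 357 / (357 + 60) = 357 / 417 = 0.8561
Eligible share of unknowns: 0.8561 × 60 = 51.37
Base: 357 + 51.37 = 408.37
REF2 = 123 / 408.37 = 0.3012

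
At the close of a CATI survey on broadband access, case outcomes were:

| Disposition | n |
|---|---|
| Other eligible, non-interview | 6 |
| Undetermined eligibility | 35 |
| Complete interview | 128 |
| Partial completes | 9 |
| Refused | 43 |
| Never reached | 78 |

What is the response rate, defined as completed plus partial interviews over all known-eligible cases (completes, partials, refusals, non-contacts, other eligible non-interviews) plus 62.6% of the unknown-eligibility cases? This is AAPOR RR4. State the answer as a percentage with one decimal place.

Numerator → 128 + 9 = 137
Determined eligible → 128 + 9 + 43 + 78 + 6 = 264
Estimated eligible among unknowns → 0.6260 × 35 = 21.91
Denominator → 264 + 21.91 = 285.91
RR4 = 137 / 285.91 = 0.4792

47.9%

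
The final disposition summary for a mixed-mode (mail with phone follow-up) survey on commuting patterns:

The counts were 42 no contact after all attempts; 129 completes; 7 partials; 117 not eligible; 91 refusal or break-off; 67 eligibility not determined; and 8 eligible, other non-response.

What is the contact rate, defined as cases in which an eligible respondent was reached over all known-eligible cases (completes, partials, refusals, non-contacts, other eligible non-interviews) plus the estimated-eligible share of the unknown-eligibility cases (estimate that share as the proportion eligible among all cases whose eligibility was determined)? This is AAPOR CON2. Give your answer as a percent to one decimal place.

Top: 129 + 7 + 91 + 8 = 235
Known eligible: 129 + 7 + 91 + 42 + 8 = 277
e = 277 / (277 + 117) = 277 / 394 = 0.7030
Estimated eligible among unknowns: 0.7030 × 67 = 47.10
Denominator: 277 + 47.10 = 324.10
CON2 = 235 / 324.10 = 0.7251

72.5%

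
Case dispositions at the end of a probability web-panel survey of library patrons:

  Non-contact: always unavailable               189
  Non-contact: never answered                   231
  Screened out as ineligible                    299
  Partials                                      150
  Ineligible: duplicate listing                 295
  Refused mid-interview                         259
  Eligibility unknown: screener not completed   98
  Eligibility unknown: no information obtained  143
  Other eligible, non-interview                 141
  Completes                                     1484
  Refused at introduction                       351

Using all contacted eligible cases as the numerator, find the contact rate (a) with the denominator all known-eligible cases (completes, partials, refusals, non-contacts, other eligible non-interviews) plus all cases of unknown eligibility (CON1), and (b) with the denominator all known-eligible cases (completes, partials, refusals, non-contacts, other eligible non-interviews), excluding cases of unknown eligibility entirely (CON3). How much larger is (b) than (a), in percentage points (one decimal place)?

6.7

Refusals = 351 + 259 = 610
No contact after all attempts = 231 + 189 = 420
Unknown eligibility = 98 + 143 = 241
Out of scope = 299 + 295 = 594
Num → 1484 + 150 + 610 + 141 = 2385
Denom → 1484 + 150 + 610 + 420 + 141 + 241 = 3046
CON1 = 2385 / 3046 = 0.7830
Denom → 1484 + 150 + 610 + 420 + 141 = 2805
CON3 = 2385 / 2805 = 0.8503
Difference = 85.03 − 78.30 = 6.73 percentage points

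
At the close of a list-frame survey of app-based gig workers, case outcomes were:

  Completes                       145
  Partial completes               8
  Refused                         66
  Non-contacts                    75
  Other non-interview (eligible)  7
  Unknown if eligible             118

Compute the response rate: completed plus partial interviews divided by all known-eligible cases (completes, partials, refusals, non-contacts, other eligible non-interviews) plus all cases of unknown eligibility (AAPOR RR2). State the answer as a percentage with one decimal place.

Numerator: 145 + 8 = 153
Base: 145 + 8 + 66 + 75 + 7 + 118 = 419
RR2 = 153 / 419 = 0.3652

36.5%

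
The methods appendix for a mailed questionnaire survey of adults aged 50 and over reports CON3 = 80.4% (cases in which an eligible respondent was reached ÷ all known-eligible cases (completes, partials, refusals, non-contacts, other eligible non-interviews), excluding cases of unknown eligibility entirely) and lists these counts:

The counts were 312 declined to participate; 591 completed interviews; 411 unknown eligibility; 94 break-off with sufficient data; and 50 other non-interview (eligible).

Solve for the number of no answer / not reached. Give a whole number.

255

Num: 591 + 94 + 312 + 50 = 1047
CON3 = 1047 / D = 0.804
D = 1047 / 0.804 = 1302.2
Other denominator terms total 1047
no answer / not reached = 1302.2 − 1047 ≈ 255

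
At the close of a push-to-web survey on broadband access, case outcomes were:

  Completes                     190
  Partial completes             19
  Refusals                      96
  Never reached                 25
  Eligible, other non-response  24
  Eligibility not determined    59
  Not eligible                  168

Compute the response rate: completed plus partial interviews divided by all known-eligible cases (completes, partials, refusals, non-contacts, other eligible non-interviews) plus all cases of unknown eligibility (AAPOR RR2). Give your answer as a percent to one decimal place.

50.6%

Numerator → 190 + 19 = 209
Denominator → 190 + 19 + 96 + 25 + 24 + 59 = 413
RR2 = 209 / 413 = 0.5061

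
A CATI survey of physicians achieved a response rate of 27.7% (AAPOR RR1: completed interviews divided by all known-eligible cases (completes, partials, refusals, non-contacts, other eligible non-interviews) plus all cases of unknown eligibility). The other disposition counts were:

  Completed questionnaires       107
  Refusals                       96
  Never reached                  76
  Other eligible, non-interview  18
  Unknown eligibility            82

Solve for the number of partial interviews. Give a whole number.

RR1 = 107 / D = 0.277
D = 107 / 0.277 = 386.3
Remaining denominator categories sum to 379
partial interviews = 386.3 − 379 ≈ 7

7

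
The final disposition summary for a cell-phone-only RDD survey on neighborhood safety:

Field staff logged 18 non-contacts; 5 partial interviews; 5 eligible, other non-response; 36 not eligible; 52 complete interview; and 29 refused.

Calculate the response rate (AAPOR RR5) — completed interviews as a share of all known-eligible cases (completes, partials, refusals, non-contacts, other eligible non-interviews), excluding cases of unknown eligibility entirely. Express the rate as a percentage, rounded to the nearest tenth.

47.7%

Num = 52
Denominator = 52 + 5 + 29 + 18 + 5 = 109
RR5 = 52 / 109 = 0.4771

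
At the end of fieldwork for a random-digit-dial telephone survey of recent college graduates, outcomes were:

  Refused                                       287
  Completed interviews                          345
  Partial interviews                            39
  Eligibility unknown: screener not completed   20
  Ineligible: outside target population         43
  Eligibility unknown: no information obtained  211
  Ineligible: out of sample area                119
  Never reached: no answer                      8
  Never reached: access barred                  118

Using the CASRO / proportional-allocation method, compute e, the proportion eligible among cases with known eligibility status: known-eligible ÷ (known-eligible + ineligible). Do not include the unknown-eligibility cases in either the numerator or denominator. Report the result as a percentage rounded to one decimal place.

83.1%

No answer / not reached = 8 + 118 = 126
Eligibility not determined = 20 + 211 = 231
Screened out, ineligible = 43 + 119 = 162
Known eligible: 345 + 39 + 287 + 126 = 797
e = 797 / (797 + 162) = 797 / 959 = 0.8311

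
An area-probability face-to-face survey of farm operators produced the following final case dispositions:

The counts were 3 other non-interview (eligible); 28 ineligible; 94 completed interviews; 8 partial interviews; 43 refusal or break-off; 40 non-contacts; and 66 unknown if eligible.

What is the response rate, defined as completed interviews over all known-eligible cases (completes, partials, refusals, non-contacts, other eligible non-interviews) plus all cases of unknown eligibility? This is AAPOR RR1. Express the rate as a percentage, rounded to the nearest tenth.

37.0%

Top = 94
Denominator = 94 + 8 + 43 + 40 + 3 + 66 = 254
RR1 = 94 / 254 = 0.3701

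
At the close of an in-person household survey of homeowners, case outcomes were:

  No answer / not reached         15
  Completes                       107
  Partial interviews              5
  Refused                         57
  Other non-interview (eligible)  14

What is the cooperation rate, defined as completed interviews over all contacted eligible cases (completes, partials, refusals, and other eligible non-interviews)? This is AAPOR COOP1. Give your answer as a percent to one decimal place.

58.5%

Num: 107
Base: 107 + 5 + 57 + 14 = 183
COOP1 = 107 / 183 = 0.5847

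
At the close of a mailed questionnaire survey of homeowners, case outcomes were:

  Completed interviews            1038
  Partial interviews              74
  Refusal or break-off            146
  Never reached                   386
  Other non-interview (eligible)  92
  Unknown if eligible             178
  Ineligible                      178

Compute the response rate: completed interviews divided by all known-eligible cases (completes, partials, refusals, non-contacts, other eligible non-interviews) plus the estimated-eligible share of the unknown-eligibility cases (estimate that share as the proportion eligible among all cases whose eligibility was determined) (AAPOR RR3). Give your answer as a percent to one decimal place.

54.7%

Numerator = 1038
Eligible (known) = 1038 + 74 + 146 + 386 + 92 = 1736
e = 1736 / (1736 + 178) = 1736 / 1914 = 0.9070
Eligible share of unknowns = 0.9070 × 178 = 161.45
Denominator = 1736 + 161.45 = 1897.45
RR3 = 1038 / 1897.45 = 0.5470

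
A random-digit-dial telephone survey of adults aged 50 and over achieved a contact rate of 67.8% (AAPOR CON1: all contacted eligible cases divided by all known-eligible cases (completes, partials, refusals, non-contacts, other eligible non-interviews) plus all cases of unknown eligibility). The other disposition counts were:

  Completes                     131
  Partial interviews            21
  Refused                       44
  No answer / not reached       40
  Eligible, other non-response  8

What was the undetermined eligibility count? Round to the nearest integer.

57

Numerator → 131 + 21 + 44 + 8 = 204
CON1 = 204 / D = 0.678
D = 204 / 0.678 = 300.9
Remaining denominator categories sum to 244
undetermined eligibility = 300.9 − 244 ≈ 57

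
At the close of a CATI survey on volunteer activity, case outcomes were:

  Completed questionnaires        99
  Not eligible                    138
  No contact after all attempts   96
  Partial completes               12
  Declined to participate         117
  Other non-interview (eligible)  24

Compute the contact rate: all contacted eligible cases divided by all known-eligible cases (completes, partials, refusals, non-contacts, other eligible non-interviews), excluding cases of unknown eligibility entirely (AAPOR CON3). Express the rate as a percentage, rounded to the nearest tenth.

Num → 99 + 12 + 117 + 24 = 252
Denominator → 99 + 12 + 117 + 96 + 24 = 348
CON3 = 252 / 348 = 0.7241

72.4%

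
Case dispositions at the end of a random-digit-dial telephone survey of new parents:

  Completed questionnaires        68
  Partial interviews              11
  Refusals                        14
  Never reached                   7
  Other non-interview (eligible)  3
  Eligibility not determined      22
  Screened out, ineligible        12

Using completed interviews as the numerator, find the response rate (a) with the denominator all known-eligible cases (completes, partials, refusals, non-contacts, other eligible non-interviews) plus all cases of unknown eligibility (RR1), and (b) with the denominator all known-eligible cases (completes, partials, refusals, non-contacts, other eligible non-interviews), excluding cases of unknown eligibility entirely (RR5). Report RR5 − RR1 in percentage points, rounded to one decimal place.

11.6

Top: 68
Base: 68 + 11 + 14 + 7 + 3 + 22 = 125
RR1 = 68 / 125 = 0.5440
Base: 68 + 11 + 14 + 7 + 3 = 103
RR5 = 68 / 103 = 0.6602
Difference = 66.02 − 54.40 = 11.62 percentage points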